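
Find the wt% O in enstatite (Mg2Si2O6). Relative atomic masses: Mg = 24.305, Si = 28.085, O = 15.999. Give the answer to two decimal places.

M(Mg2Si2O6) = 200.774 g/mol.
O contributes 6 × 15.999 = 95.994 g per mole.
95.994/200.774 = 0.4781 → 47.81%.

47.81 weight percent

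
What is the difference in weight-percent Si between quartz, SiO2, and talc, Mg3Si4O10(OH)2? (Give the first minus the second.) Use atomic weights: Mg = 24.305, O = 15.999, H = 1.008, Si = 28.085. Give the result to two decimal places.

Si in SiO2: molar mass 60.083 g/mol; 1×28.085 = 28.085 g → 46.74 wt%.
Si in Mg3Si4O10(OH)2: molar mass 379.259 g/mol; 4×28.085 = 112.340 g → 29.62 wt%.
Difference = 46.74 − 29.62 = 17.12 percentage points.

17.12 percentage points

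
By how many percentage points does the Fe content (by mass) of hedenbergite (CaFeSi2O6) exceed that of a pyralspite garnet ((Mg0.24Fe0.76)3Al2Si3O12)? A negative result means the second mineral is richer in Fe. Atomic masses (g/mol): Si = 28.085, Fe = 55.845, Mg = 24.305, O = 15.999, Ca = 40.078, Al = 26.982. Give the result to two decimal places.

Fe in CaFeSi2O6: molar mass 248.087 g/mol; 1×55.845 = 55.845 g → 22.51 wt%.
Fe in (Mg0.24Fe0.76)3Al2Si3O12: molar mass 475.033 g/mol; 2.28×55.845 = 127.327 g → 26.80 wt%.
Difference = 22.51 − 26.80 = -4.29 percentage points.

-4.29 percentage points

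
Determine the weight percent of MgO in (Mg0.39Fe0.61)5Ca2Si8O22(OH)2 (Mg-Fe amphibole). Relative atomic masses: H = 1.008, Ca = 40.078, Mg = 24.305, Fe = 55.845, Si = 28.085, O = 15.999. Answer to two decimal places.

Molar mass of (Mg0.39Fe0.61)5Ca2Si8O22(OH)2 = 1.95·24.305 + 3.05·55.845 + 2·40.078 + 8·28.085 + 24·15.999 + 2·1.008 = 908.550 g/mol.
Each formula unit contains 1.95 Mg, equivalent to 1.95/1 = 1.9500 mol MgO.
M(MgO) = 1×24.305 + 1×15.999 = 40.304 g/mol.
Mass of MgO per formula unit = 1.9500 × 40.304 = 78.593 g.
MgO wt% = 78.593 / 908.550 × 100 = 8.65%.

8.65 wt%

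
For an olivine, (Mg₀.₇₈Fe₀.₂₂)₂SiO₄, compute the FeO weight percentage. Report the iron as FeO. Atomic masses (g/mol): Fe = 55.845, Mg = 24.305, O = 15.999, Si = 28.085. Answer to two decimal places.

Molar mass of (Mg₀.₇₈Fe₀.₂₂)₂SiO₄ = 1.56×24.305 + 0.44×55.845 + 1×28.085 + 4×15.999 = 154.569 g/mol.
Each formula unit contains 0.44 Fe, equivalent to 0.44/1 = 0.4400 mol FeO.
M(FeO) = 1×55.845 + 1×15.999 = 71.844 g/mol.
Mass of FeO per formula unit = 0.4400 × 71.844 = 31.611 g.
FeO wt% = 31.611 / 154.569 × 100 = 20.45%.

20.45 wt%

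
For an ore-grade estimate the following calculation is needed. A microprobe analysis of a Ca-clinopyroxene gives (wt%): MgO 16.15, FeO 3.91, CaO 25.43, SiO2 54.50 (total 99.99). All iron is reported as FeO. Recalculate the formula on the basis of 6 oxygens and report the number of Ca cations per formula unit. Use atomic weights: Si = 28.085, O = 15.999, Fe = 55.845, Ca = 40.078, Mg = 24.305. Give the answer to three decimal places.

MgO (M=40.304): mol = 0.40070; Mg = 0.40070, O = 0.40070.
FeO (M=71.844): mol = 0.05442; Fe = 0.05442, O = 0.05442.
CaO (M=56.077): mol = 0.45348; Ca = 0.45348, O = 0.45348.
SiO2 (M=60.083): mol = 0.90708; Si = 0.90708, O = 1.81416.
ΣO = 2.72276; factor = 6/ΣO = 2.20365.
Ca apfu = 0.45348 × 2.20365 = 0.999.

0.999 Ca apfu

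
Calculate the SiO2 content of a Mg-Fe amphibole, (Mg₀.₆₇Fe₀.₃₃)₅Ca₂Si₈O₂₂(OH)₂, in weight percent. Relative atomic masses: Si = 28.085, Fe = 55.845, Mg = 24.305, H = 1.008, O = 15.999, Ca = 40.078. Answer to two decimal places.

55.61 wt%

Molar mass of (Mg₀.₆₇Fe₀.₃₃)₅Ca₂Si₈O₂₂(OH)₂ = 3.35×24.305 + 1.65×55.845 + 2×40.078 + 8×28.085 + 24×15.999 + 2×1.008 = 864.394 g/mol.
Each formula unit contains 8 Si, equivalent to 8/1 = 8.0000 mol SiO2.
M(SiO2) = 1×28.085 + 2×15.999 = 60.083 g/mol.
Mass of SiO2 per formula unit = 8.0000 × 60.083 = 480.664 g.
SiO2 wt% = 480.664 / 864.394 × 100 = 55.61%.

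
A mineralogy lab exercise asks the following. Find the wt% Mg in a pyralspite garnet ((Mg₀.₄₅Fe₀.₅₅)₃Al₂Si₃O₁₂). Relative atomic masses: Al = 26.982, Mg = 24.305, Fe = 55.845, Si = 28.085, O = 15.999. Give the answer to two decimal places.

Formula mass = 1.35*24.305 + 1.65*55.845 + 2*26.982 + 3*28.085 + 12*15.999 = 455.163 g/mol, of which 32.812 g is Mg.
So Mg makes up 32.812/455.163 = 0.0721 of the mass, i.e. 7.21%.

7.21 wt%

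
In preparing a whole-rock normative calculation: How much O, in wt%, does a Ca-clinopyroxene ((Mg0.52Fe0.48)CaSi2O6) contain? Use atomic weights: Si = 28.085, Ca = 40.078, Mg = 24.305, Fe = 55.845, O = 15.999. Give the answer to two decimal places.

Molar mass of (Mg0.52Fe0.48)CaSi2O6: 0.52×24.305 + 0.48×55.845 + 1×40.078 + 2×28.085 + 6×15.999 = 231.686 g/mol.
Mass of O per formula unit: 6 × 15.999 = 95.994 g.
Weight fraction O = 95.994 / 231.686 = 0.4143.

41.43 wt%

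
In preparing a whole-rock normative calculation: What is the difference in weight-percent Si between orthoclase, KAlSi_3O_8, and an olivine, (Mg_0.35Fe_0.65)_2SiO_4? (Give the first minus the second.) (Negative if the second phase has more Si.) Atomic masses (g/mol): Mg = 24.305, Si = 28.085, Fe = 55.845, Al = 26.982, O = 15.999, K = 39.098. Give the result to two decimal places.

14.81 percentage points

M(KAlSi_3O_8) = 278.327 g/mol, so wt% Si = 84.255/278.327 × 100 = 30.27%.
M((Mg_0.35Fe_0.65)_2SiO_4) = 181.693 g/mol, so wt% Si = 28.085/181.693 × 100 = 15.46%.
30.27 − 15.46 = 14.81 pp.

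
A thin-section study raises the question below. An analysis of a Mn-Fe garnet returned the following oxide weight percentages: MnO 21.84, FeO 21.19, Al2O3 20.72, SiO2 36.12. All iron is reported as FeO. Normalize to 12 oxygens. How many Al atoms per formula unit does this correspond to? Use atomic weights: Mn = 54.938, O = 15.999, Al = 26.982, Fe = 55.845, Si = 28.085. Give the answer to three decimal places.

2.020 Al apfu

21.84 wt% MnO ÷ 70.937 g/mol = 0.30788 mol, giving 0.30788 Mn and 0.30788 O.
21.19 wt% FeO ÷ 71.844 g/mol = 0.29494 mol, giving 0.29494 Fe and 0.29494 O.
20.72 wt% Al2O3 ÷ 101.961 g/mol = 0.20321 mol, giving 0.40642 Al and 0.60963 O.
36.12 wt% SiO2 ÷ 60.083 g/mol = 0.60117 mol, giving 0.60117 Si and 1.20234 O.
Oxygen sums to 2.41479; scaling by 12/2.41479 = 4.96938 puts the formula on 12 O.
Al: 0.40642 × 4.96938 = 2.020 atoms per formula unit.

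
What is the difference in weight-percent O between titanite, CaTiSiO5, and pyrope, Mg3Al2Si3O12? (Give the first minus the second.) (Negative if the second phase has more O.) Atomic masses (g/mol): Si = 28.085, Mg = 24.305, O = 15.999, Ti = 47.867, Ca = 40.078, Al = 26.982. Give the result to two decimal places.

O in CaTiSiO5: molar mass 196.025 g/mol; 5×15.999 = 79.995 g → 40.81 wt%.
O in Mg3Al2Si3O12: molar mass 403.122 g/mol; 12×15.999 = 191.988 g → 47.63 wt%.
Difference = 40.81 − 47.63 = -6.82 percentage points.

-6.82 percentage points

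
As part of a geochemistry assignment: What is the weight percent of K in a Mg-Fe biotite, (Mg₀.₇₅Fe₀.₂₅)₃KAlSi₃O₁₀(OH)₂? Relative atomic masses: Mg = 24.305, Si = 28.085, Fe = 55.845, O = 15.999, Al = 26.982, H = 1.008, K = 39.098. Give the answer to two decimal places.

Molar mass of (Mg₀.₇₅Fe₀.₂₅)₃KAlSi₃O₁₀(OH)₂: 2.25·24.305 + 0.75·55.845 + 1·39.098 + 1·26.982 + 3·28.085 + 12·15.999 + 2·1.008 = 440.909 g/mol.
Mass of K per formula unit: 1 × 39.098 = 39.098 g.
Weight fraction K = 39.098 / 440.909 = 0.0887.

8.87 wt%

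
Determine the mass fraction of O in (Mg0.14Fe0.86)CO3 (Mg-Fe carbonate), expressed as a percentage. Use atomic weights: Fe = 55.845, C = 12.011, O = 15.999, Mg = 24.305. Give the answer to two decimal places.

M((Mg0.14Fe0.86)CO3) = 111.437 g/mol.
O contributes 3 × 15.999 = 47.997 g per mole.
47.997/111.437 = 0.4307 → 43.07%.

43.07 weight percent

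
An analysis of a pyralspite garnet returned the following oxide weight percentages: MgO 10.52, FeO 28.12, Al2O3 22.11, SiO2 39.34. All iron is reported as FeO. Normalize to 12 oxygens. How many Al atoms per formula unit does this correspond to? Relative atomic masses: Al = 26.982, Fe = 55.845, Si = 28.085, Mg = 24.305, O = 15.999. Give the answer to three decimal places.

1.992 Al apfu

MgO (M=40.304): mol = 0.26102; Mg = 0.26102, O = 0.26102.
FeO (M=71.844): mol = 0.39140; Fe = 0.39140, O = 0.39140.
Al2O3 (M=101.961): mol = 0.21685; Al = 0.43370, O = 0.65055.
SiO2 (M=60.083): mol = 0.65476; Si = 0.65476, O = 1.30952.
ΣO = 2.61249; factor = 12/ΣO = 4.59332.
Al apfu = 0.43370 × 4.59332 = 1.992.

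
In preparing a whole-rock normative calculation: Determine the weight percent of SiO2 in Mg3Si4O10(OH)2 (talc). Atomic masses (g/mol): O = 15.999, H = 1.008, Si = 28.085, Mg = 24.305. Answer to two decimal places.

Molar mass of Mg3Si4O10(OH)2 = 3×24.305 + 4×28.085 + 12×15.999 + 2×1.008 = 379.259 g/mol.
Each formula unit contains 4 Si, equivalent to 4/1 = 4.0000 mol SiO2.
M(SiO2) = 1×28.085 + 2×15.999 = 60.083 g/mol.
Mass of SiO2 per formula unit = 4.0000 × 60.083 = 240.332 g.
SiO2 wt% = 240.332 / 379.259 × 100 = 63.37%.

63.37 wt%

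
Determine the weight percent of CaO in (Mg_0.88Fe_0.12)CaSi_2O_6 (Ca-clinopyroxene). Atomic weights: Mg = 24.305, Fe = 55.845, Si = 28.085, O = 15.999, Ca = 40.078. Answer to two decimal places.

Formula mass = 220.332 g/mol.
1 Ca → 1.0000 mol CaO per formula unit; M(CaO) = 56.077, so CaO mass = 56.077 g.
56.077/220.332 × 100 = 25.45 wt%.

25.45 wt%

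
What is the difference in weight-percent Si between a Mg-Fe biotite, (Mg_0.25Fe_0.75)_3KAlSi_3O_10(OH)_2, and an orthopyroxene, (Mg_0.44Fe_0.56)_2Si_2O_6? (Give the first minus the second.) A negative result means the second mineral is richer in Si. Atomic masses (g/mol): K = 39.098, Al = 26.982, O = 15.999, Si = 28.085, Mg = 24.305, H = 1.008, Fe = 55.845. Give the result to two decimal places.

-6.53 percentage points

Si in (Mg_0.25Fe_0.75)_3KAlSi_3O_10(OH)_2: molar mass 488.219 g/mol; 3×28.085 = 84.255 g → 17.26 wt%.
Si in (Mg_0.44Fe_0.56)_2Si_2O_6: molar mass 236.099 g/mol; 2×28.085 = 56.170 g → 23.79 wt%.
Difference = 17.26 − 23.79 = -6.53 percentage points.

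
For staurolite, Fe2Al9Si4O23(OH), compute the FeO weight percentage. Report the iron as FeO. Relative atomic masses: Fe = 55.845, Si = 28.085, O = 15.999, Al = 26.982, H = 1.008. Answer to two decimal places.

16.87 wt%

M(Fe2Al9Si4O23(OH)) = 851.852 g/mol; M(FeO) = 71.844 g/mol.
Moles FeO per formula unit = 2 Fe ÷ 1 = 2.0000.
FeO fraction = (2.0000 × 71.844) / 851.852 = 143.688/851.852 = 0.1687.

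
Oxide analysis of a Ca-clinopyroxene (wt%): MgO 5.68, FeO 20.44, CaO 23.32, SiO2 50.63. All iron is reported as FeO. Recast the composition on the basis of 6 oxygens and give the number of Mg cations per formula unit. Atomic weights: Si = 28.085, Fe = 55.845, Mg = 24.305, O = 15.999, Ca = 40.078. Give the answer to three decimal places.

MgO: 5.68/40.304 = 0.14093 mol → 0.14093 mol Mg, 0.14093 mol O.
FeO: 20.44/71.844 = 0.28451 mol → 0.28451 mol Fe, 0.28451 mol O.
CaO: 23.32/56.077 = 0.41586 mol → 0.41586 mol Ca, 0.41586 mol O.
SiO2: 50.63/60.083 = 0.84267 mol → 0.84267 mol Si, 1.68534 mol O.
Total oxygen = 2.52664 mol. Normalization factor = 6/2.52664 = 2.37470.
Mg per 6 O = 0.14093 × 2.37470 = 0.335.

0.335 Mg apfu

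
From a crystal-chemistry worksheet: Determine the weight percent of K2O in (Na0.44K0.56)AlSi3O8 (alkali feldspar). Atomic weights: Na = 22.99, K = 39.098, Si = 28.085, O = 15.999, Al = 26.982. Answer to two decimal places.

M((Na0.44K0.56)AlSi3O8) = 271.239 g/mol; M(K2O) = 94.195 g/mol.
Moles K2O per formula unit = 0.56 K ÷ 2 = 0.2800.
K2O fraction = (0.2800 × 94.195) / 271.239 = 26.375/271.239 = 0.0972.

9.72 wt%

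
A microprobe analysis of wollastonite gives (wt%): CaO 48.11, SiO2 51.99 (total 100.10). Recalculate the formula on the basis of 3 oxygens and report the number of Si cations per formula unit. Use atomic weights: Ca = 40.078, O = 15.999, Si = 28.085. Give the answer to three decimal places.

48.11 wt% CaO ÷ 56.077 g/mol = 0.85793 mol, giving 0.85793 Ca and 0.85793 O.
51.99 wt% SiO2 ÷ 60.083 g/mol = 0.86530 mol, giving 0.86530 Si and 1.73060 O.
Oxygen sums to 2.58853; scaling by 3/2.58853 = 1.15896 puts the formula on 3 O.
Si: 0.86530 × 1.15896 = 1.003 atoms per formula unit.

1.003 Si apfu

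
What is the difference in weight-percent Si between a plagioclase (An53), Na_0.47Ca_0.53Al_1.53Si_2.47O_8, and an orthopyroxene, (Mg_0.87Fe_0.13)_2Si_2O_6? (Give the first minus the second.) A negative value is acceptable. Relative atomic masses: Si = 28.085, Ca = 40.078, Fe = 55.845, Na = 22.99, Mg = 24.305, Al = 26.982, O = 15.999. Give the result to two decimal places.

Si in Na_0.47Ca_0.53Al_1.53Si_2.47O_8: molar mass 270.691 g/mol; 2.47×28.085 = 69.370 g → 25.63 wt%.
Si in (Mg_0.87Fe_0.13)_2Si_2O_6: molar mass 208.974 g/mol; 2×28.085 = 56.170 g → 26.88 wt%.
Difference = 25.63 − 26.88 = -1.25 percentage points.

-1.25 percentage points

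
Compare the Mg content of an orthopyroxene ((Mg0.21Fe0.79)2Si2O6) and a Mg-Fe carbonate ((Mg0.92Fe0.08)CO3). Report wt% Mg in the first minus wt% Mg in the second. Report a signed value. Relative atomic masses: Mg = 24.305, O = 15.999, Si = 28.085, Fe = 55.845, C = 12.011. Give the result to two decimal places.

-21.68 percentage points

First mineral: 10.208 g Mg in 250.607 g formula = 4.07 wt% Mg.
Second mineral: 22.361 g Mg in 86.836 g formula = 25.75 wt% Mg.
4.07% − 25.75% gives a difference of -21.68 percentage points.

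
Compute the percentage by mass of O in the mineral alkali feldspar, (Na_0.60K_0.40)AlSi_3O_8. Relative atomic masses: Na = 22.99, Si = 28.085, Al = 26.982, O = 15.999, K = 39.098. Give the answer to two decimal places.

47.64 weight percent

Molar mass of (Na_0.60K_0.40)AlSi_3O_8: 0.60·22.99 + 0.40·39.098 + 1·26.982 + 3·28.085 + 8·15.999 = 268.662 g/mol.
Mass of O per formula unit: 8 × 15.999 = 127.992 g.
Weight fraction O = 127.992 / 268.662 = 0.4764.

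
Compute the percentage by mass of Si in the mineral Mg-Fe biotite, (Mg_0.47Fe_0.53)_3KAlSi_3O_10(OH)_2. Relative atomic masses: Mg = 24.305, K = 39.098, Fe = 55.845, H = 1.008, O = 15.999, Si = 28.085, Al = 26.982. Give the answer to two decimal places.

Formula mass = 1.41·24.305 + 1.59·55.845 + 1·39.098 + 1·26.982 + 3·28.085 + 12·15.999 + 2·1.008 = 467.403 g/mol, of which 84.255 g is Si.
So Si makes up 84.255/467.403 = 0.1803 of the mass, i.e. 18.03%.

18.03 wt%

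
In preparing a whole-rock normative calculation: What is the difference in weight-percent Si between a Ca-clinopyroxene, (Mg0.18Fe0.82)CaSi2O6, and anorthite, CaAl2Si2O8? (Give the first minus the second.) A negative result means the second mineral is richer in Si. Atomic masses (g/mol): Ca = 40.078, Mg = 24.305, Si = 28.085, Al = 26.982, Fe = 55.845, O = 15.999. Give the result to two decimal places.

2.98 percentage points

M((Mg0.18Fe0.82)CaSi2O6) = 242.410 g/mol, so wt% Si = 56.170/242.410 × 100 = 23.17%.
M(CaAl2Si2O8) = 278.204 g/mol, so wt% Si = 56.170/278.204 × 100 = 20.19%.
23.17 − 20.19 = 2.98 pp.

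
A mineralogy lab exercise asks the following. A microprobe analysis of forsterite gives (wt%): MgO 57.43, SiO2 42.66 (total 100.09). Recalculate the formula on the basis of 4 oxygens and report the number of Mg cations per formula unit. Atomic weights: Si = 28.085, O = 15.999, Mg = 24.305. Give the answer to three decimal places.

2.003 Mg apfu

MgO: 57.43/40.304 = 1.42492 mol → 1.42492 mol Mg, 1.42492 mol O.
SiO2: 42.66/60.083 = 0.71002 mol → 0.71002 mol Si, 1.42004 mol O.
Total oxygen = 2.84496 mol. Normalization factor = 4/2.84496 = 1.40600.
Mg per 4 O = 1.42492 × 1.40600 = 2.003.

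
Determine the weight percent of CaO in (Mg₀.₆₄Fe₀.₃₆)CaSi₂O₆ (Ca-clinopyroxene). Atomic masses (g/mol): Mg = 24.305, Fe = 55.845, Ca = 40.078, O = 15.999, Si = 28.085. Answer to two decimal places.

Formula mass = 227.901 g/mol.
1 Ca → 1.0000 mol CaO per formula unit; M(CaO) = 56.077, so CaO mass = 56.077 g.
56.077/227.901 × 100 = 24.61 wt%.

24.61 wt%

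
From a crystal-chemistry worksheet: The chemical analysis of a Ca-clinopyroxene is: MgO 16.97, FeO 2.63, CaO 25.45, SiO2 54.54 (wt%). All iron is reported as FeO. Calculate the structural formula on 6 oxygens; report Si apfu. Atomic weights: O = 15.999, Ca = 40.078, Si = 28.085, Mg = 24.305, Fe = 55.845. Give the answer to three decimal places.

1.997 Si apfu

MgO: 16.97/40.304 = 0.42105 mol → 0.42105 mol Mg, 0.42105 mol O.
FeO: 2.63/71.844 = 0.03661 mol → 0.03661 mol Fe, 0.03661 mol O.
CaO: 25.45/56.077 = 0.45384 mol → 0.45384 mol Ca, 0.45384 mol O.
SiO2: 54.54/60.083 = 0.90774 mol → 0.90774 mol Si, 1.81548 mol O.
Total oxygen = 2.72698 mol. Normalization factor = 6/2.72698 = 2.20024.
Si per 6 O = 0.90774 × 2.20024 = 1.997.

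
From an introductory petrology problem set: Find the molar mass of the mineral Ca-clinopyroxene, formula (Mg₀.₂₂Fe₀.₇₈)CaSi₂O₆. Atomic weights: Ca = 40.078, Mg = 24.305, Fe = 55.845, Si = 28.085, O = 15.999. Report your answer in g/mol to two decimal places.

M = 0.22×24.305 + 0.78×55.845 + 1×40.078 + 2×28.085 + 6×15.999

241.15 g/mol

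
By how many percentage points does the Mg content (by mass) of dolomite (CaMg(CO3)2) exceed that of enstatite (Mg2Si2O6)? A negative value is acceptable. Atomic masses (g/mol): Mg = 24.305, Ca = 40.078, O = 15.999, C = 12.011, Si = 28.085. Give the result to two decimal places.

-11.03 percentage points

First mineral: 24.305 g Mg in 184.399 g formula = 13.18 wt% Mg.
Second mineral: 48.610 g Mg in 200.774 g formula = 24.21 wt% Mg.
13.18% − 24.21% gives a difference of -11.03 percentage points.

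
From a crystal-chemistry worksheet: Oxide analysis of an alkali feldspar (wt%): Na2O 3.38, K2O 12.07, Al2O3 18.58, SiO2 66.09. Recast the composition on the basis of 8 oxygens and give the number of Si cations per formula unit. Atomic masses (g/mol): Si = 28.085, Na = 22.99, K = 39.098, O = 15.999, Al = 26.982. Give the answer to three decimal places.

Na2O: 3.38/61.979 = 0.05453 mol → 0.10906 mol Na, 0.05453 mol O.
K2O: 12.07/94.195 = 0.12814 mol → 0.25628 mol K, 0.12814 mol O.
Al2O3: 18.58/101.961 = 0.18223 mol → 0.36446 mol Al, 0.54669 mol O.
SiO2: 66.09/60.083 = 1.09998 mol → 1.09998 mol Si, 2.19996 mol O.
Total oxygen = 2.92932 mol. Normalization factor = 8/2.92932 = 2.73101.
Si per 8 O = 1.09998 × 2.73101 = 3.004.

3.004 Si apfu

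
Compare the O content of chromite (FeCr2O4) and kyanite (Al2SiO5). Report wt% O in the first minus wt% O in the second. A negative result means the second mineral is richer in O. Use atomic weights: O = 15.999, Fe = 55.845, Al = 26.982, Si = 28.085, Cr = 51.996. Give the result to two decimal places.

M(FeCr2O4) = 223.833 g/mol, so wt% O = 63.996/223.833 × 100 = 28.59%.
M(Al2SiO5) = 162.044 g/mol, so wt% O = 79.995/162.044 × 100 = 49.37%.
28.59 − 49.37 = -20.78 pp.

-20.78 percentage points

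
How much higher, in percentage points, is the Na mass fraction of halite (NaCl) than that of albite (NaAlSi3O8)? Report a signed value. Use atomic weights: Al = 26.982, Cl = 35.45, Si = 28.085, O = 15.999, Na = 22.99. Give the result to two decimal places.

Na in NaCl: molar mass 58.440 g/mol; 1×22.99 = 22.990 g → 39.34 wt%.
Na in NaAlSi3O8: molar mass 262.219 g/mol; 1×22.99 = 22.990 g → 8.77 wt%.
Difference = 39.34 − 8.77 = 30.57 percentage points.

30.57 percentage points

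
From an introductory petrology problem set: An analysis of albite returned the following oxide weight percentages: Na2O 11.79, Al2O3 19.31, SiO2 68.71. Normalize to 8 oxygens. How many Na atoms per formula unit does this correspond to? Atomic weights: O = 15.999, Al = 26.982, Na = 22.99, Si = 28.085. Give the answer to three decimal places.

0.999 Na apfu

11.79 wt% Na2O ÷ 61.979 g/mol = 0.19023 mol, giving 0.38046 Na and 0.19023 O.
19.31 wt% Al2O3 ÷ 101.961 g/mol = 0.18939 mol, giving 0.37878 Al and 0.56817 O.
68.71 wt% SiO2 ÷ 60.083 g/mol = 1.14358 mol, giving 1.14358 Si and 2.28716 O.
Oxygen sums to 3.04556; scaling by 8/3.04556 = 2.62677 puts the formula on 8 O.
Na: 0.38046 × 2.62677 = 0.999 atoms per formula unit.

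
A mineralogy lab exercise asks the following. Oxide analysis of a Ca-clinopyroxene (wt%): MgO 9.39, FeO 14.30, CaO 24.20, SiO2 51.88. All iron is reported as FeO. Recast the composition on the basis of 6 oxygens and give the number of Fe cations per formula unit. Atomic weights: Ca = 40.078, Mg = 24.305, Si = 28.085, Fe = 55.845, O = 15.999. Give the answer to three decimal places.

MgO (M=40.304): mol = 0.23298; Mg = 0.23298, O = 0.23298.
FeO (M=71.844): mol = 0.19904; Fe = 0.19904, O = 0.19904.
CaO (M=56.077): mol = 0.43155; Ca = 0.43155, O = 0.43155.
SiO2 (M=60.083): mol = 0.86347; Si = 0.86347, O = 1.72694.
ΣO = 2.59051; factor = 6/ΣO = 2.31615.
Fe apfu = 0.19904 × 2.31615 = 0.461.

0.461 Fe apfu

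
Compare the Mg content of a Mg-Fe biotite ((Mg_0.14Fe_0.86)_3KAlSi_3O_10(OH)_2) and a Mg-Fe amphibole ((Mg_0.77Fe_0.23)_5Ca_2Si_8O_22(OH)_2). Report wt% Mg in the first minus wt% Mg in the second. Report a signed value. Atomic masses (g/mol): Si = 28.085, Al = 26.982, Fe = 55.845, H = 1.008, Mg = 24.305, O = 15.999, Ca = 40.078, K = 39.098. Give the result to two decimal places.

First mineral: 10.208 g Mg in 498.627 g formula = 2.05 wt% Mg.
Second mineral: 93.574 g Mg in 848.624 g formula = 11.03 wt% Mg.
2.05% − 11.03% gives a difference of -8.98 percentage points.

-8.98 percentage points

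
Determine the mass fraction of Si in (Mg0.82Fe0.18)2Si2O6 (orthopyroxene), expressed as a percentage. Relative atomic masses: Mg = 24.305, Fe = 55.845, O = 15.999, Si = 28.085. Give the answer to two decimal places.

26.48 weight percent

Formula mass = 1.64·24.305 + 0.36·55.845 + 2·28.085 + 6·15.999 = 212.128 g/mol, of which 56.170 g is Si.
So Si makes up 56.170/212.128 = 0.2648 of the mass, i.e. 26.48%.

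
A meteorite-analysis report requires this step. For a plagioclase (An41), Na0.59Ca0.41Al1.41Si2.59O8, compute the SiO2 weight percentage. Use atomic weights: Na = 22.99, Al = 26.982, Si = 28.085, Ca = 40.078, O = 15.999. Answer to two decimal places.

57.90 wt%

M(Na0.59Ca0.41Al1.41Si2.59O8) = 268.773 g/mol; M(SiO2) = 60.083 g/mol.
Moles SiO2 per formula unit = 2.59 Si ÷ 1 = 2.5900.
SiO2 fraction = (2.5900 × 60.083) / 268.773 = 155.615/268.773 = 0.5790.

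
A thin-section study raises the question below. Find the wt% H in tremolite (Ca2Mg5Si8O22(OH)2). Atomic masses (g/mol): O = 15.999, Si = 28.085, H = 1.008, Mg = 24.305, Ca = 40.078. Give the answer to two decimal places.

Molar mass of Ca2Mg5Si8O22(OH)2: 2×40.078 + 5×24.305 + 8×28.085 + 24×15.999 + 2×1.008 = 812.353 g/mol.
Mass of H per formula unit: 2 × 1.008 = 2.016 g.
Weight fraction H = 2.016 / 812.353 = 0.0025.

0.25 wt%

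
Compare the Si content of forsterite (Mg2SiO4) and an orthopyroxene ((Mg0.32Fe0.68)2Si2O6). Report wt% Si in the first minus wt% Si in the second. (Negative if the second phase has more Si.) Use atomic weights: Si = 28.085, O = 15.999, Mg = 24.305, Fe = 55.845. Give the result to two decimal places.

M(Mg2SiO4) = 140.691 g/mol, so wt% Si = 28.085/140.691 × 100 = 19.96%.
M((Mg0.32Fe0.68)2Si2O6) = 243.668 g/mol, so wt% Si = 56.170/243.668 × 100 = 23.05%.
19.96 − 23.05 = -3.09 pp.

-3.09 percentage points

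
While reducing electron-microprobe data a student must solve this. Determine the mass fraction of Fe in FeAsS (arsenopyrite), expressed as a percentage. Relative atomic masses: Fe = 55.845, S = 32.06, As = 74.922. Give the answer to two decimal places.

M(FeAsS) = 162.827 g/mol.
Fe contributes 1 × 55.845 = 55.845 g per mole.
55.845/162.827 = 0.3430 → 34.30%.

34.30 wt%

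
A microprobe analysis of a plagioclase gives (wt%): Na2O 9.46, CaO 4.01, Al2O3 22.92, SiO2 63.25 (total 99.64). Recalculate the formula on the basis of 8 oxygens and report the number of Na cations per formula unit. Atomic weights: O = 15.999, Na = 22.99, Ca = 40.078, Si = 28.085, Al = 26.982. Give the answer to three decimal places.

Na2O (M=61.979): mol = 0.15263; Na = 0.30526, O = 0.15263.
CaO (M=56.077): mol = 0.07151; Ca = 0.07151, O = 0.07151.
Al2O3 (M=101.961): mol = 0.22479; Al = 0.44958, O = 0.67437.
SiO2 (M=60.083): mol = 1.05271; Si = 1.05271, O = 2.10542.
ΣO = 3.00393; factor = 8/ΣO = 2.66318.
Na apfu = 0.30526 × 2.66318 = 0.813.

0.813 Na apfu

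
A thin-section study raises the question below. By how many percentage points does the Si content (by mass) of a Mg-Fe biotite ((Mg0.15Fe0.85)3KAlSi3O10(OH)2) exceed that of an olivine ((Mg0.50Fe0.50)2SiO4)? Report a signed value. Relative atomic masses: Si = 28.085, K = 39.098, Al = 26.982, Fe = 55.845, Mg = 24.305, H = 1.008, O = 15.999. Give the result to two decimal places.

0.62 percentage points

Si in (Mg0.15Fe0.85)3KAlSi3O10(OH)2: molar mass 497.681 g/mol; 3×28.085 = 84.255 g → 16.93 wt%.
Si in (Mg0.50Fe0.50)2SiO4: molar mass 172.231 g/mol; 1×28.085 = 28.085 g → 16.31 wt%.
Difference = 16.93 − 16.31 = 0.62 percentage points.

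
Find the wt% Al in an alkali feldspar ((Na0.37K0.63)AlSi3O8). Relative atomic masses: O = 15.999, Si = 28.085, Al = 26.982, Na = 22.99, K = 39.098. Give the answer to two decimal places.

9.91 weight percent

Formula mass = 0.37*22.99 + 0.63*39.098 + 1*26.982 + 3*28.085 + 8*15.999 = 272.367 g/mol, of which 26.982 g is Al.
So Al makes up 26.982/272.367 = 0.0991 of the mass, i.e. 9.91%.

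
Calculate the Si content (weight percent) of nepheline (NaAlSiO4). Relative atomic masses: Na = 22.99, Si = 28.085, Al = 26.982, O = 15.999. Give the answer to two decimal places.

M(NaAlSiO4) = 142.053 g/mol.
Si contributes 1 × 28.085 = 28.085 g per mole.
28.085/142.053 = 0.1977 → 19.77%.

19.77 weight percent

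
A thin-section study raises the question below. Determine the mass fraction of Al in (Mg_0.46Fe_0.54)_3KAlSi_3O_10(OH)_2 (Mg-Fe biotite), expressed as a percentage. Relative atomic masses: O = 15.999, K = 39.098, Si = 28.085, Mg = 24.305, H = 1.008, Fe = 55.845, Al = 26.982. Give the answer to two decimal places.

Molar mass of (Mg_0.46Fe_0.54)_3KAlSi_3O_10(OH)_2: 1.38*24.305 + 1.62*55.845 + 1*39.098 + 1*26.982 + 3*28.085 + 12*15.999 + 2*1.008 = 468.349 g/mol.
Mass of Al per formula unit: 1 × 26.982 = 26.982 g.
Weight fraction Al = 26.982 / 468.349 = 0.0576.

5.76 wt%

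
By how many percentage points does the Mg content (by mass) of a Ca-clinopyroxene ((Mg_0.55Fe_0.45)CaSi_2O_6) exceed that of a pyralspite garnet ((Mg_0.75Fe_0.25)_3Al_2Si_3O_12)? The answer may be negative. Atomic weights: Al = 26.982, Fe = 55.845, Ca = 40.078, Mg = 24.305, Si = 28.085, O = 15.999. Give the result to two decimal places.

-7.02 percentage points

First mineral: 13.368 g Mg in 230.740 g formula = 5.79 wt% Mg.
Second mineral: 54.686 g Mg in 426.777 g formula = 12.81 wt% Mg.
5.79% − 12.81% gives a difference of -7.02 percentage points.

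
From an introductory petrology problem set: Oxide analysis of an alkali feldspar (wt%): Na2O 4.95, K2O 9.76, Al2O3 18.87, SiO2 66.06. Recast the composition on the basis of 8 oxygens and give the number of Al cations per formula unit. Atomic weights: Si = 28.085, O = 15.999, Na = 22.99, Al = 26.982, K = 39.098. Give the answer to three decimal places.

1.008 Al apfu

Na2O (M=61.979): mol = 0.07987; Na = 0.15974, O = 0.07987.
K2O (M=94.195): mol = 0.10361; K = 0.20722, O = 0.10361.
Al2O3 (M=101.961): mol = 0.18507; Al = 0.37014, O = 0.55521.
SiO2 (M=60.083): mol = 1.09948; Si = 1.09948, O = 2.19896.
ΣO = 2.93765; factor = 8/ΣO = 2.72327.
Al apfu = 0.37014 × 2.72327 = 1.008.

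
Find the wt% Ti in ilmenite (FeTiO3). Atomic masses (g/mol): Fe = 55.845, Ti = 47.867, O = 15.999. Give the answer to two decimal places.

31.55 wt%

Molar mass of FeTiO3: 1×55.845 + 1×47.867 + 3×15.999 = 151.709 g/mol.
Mass of Ti per formula unit: 1 × 47.867 = 47.867 g.
Weight fraction Ti = 47.867 / 151.709 = 0.3155.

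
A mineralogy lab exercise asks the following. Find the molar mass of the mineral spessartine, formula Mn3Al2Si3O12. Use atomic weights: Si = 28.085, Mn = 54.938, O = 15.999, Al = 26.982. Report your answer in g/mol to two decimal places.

M = 3(54.938) + 2(26.982) + 3(28.085) + 12(15.999)

495.02 g/mol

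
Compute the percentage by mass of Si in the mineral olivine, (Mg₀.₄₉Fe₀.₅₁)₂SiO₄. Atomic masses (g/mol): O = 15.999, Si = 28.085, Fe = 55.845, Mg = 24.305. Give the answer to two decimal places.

Molar mass of (Mg₀.₄₉Fe₀.₅₁)₂SiO₄: 0.98·24.305 + 1.02·55.845 + 1·28.085 + 4·15.999 = 172.862 g/mol.
Mass of Si per formula unit: 1 × 28.085 = 28.085 g.
Weight fraction Si = 28.085 / 172.862 = 0.1625.

16.25 mass %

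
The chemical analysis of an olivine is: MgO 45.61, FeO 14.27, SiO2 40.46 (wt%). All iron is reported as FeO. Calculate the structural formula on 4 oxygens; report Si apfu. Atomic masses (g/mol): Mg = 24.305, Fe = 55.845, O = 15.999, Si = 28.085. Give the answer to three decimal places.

MgO: 45.61/40.304 = 1.13165 mol → 1.13165 mol Mg, 1.13165 mol O.
FeO: 14.27/71.844 = 0.19862 mol → 0.19862 mol Fe, 0.19862 mol O.
SiO2: 40.46/60.083 = 0.67340 mol → 0.67340 mol Si, 1.34680 mol O.
Total oxygen = 2.67707 mol. Normalization factor = 4/2.67707 = 1.49417.
Si per 4 O = 0.67340 × 1.49417 = 1.006.

1.006 Si apfu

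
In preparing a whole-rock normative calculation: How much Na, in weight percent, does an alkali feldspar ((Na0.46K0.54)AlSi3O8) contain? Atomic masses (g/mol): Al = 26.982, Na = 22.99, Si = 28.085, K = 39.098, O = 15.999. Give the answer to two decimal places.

3.90 weight percent

M((Na0.46K0.54)AlSi3O8) = 270.917 g/mol.
Na contributes 0.46 × 22.99 = 10.575 g per mole.
10.575/270.917 = 0.0390 → 3.90%.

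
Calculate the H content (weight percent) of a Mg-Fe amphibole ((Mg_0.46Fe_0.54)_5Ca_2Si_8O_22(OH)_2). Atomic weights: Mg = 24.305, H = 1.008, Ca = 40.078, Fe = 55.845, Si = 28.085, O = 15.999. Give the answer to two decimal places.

0.22 weight percent

Molar mass of (Mg_0.46Fe_0.54)_5Ca_2Si_8O_22(OH)_2: 2.30·24.305 + 2.70·55.845 + 2·40.078 + 8·28.085 + 24·15.999 + 2·1.008 = 897.511 g/mol.
Mass of H per formula unit: 2 × 1.008 = 2.016 g.
Weight fraction H = 2.016 / 897.511 = 0.0022.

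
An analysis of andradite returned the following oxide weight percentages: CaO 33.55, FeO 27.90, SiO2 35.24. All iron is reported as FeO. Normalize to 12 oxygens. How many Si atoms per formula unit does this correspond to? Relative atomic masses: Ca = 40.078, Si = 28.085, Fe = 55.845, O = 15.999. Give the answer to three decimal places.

33.55 wt% CaO ÷ 56.077 g/mol = 0.59828 mol, giving 0.59828 Ca and 0.59828 O.
27.90 wt% FeO ÷ 71.844 g/mol = 0.38834 mol, giving 0.38834 Fe and 0.38834 O.
35.24 wt% SiO2 ÷ 60.083 g/mol = 0.58652 mol, giving 0.58652 Si and 1.17304 O.
Oxygen sums to 2.15966; scaling by 12/2.15966 = 5.55643 puts the formula on 12 O.
Si: 0.58652 × 5.55643 = 3.259 atoms per formula unit.

3.259 Si apfu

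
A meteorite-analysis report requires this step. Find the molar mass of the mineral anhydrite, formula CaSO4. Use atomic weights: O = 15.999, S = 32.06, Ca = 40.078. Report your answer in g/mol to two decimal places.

136.13 g/mol

The formula mass is the sum 1*40.078 + 1*32.06 + 4*15.999.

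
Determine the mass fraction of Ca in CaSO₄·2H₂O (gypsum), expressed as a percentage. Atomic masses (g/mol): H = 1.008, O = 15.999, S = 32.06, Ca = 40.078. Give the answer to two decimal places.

23.28 weight percent

M(CaSO₄·2H₂O) = 172.164 g/mol.
Ca contributes 1 × 40.078 = 40.078 g per mole.
40.078/172.164 = 0.2328 → 23.28%.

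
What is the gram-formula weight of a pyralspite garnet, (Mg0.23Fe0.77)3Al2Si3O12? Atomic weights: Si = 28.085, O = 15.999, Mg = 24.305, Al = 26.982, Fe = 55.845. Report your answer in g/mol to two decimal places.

M = 0.69(24.305) + 2.31(55.845) + 2(26.982) + 3(28.085) + 12(15.999)

475.98 g/mol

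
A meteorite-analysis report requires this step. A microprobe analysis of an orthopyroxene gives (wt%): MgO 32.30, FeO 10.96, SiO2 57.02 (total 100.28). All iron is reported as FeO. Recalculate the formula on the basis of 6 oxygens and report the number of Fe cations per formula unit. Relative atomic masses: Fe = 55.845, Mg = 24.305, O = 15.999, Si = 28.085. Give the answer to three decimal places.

32.30 wt% MgO ÷ 40.304 g/mol = 0.80141 mol, giving 0.80141 Mg and 0.80141 O.
10.96 wt% FeO ÷ 71.844 g/mol = 0.15255 mol, giving 0.15255 Fe and 0.15255 O.
57.02 wt% SiO2 ÷ 60.083 g/mol = 0.94902 mol, giving 0.94902 Si and 1.89804 O.
Oxygen sums to 2.85200; scaling by 6/2.85200 = 2.10379 puts the formula on 6 O.
Fe: 0.15255 × 2.10379 = 0.321 atoms per formula unit.

0.321 Fe apfu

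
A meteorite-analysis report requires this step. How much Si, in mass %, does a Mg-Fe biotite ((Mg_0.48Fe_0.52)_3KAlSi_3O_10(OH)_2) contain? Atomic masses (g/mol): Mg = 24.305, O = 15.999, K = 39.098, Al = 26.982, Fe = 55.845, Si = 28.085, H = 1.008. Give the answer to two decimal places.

18.06 mass %

Molar mass of (Mg_0.48Fe_0.52)_3KAlSi_3O_10(OH)_2: 1.44×24.305 + 1.56×55.845 + 1×39.098 + 1×26.982 + 3×28.085 + 12×15.999 + 2×1.008 = 466.456 g/mol.
Mass of Si per formula unit: 3 × 28.085 = 84.255 g.
Weight fraction Si = 84.255 / 466.456 = 0.1806.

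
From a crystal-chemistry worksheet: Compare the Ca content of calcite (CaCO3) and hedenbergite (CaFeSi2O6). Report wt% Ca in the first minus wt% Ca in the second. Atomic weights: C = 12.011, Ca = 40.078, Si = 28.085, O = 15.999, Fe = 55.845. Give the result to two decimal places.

23.89 percentage points

First mineral: 40.078 g Ca in 100.086 g formula = 40.04 wt% Ca.
Second mineral: 40.078 g Ca in 248.087 g formula = 16.15 wt% Ca.
40.04% − 16.15% gives a difference of 23.89 percentage points.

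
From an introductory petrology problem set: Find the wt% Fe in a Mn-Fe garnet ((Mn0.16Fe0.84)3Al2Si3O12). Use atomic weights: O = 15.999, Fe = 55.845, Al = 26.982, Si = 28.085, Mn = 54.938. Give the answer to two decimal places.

Formula mass = 0.48*54.938 + 2.52*55.845 + 2*26.982 + 3*28.085 + 12*15.999 = 497.307 g/mol, of which 140.729 g is Fe.
So Fe makes up 140.729/497.307 = 0.2830 of the mass, i.e. 28.30%.

28.30 wt%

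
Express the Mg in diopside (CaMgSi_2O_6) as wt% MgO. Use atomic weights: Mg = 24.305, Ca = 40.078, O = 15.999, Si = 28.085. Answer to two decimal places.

Molar mass of CaMgSi_2O_6 = 1×40.078 + 1×24.305 + 2×28.085 + 6×15.999 = 216.547 g/mol.
Each formula unit contains 1 Mg, equivalent to 1/1 = 1.0000 mol MgO.
M(MgO) = 1×24.305 + 1×15.999 = 40.304 g/mol.
Mass of MgO per formula unit = 1.0000 × 40.304 = 40.304 g.
MgO wt% = 40.304 / 216.547 × 100 = 18.61%.

18.61 wt%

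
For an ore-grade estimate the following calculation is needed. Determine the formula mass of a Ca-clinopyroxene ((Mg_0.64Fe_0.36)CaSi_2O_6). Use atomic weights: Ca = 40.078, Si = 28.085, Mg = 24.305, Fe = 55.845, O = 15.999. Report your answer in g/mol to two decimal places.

227.90 g/mol

The formula mass is the sum 0.64×24.305 + 0.36×55.845 + 1×40.078 + 2×28.085 + 6×15.999.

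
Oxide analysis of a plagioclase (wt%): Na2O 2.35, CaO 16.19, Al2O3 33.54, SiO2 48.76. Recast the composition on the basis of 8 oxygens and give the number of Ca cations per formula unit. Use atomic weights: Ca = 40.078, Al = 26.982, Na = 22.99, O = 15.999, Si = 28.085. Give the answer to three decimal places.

2.35 wt% Na2O ÷ 61.979 g/mol = 0.03792 mol, giving 0.07584 Na and 0.03792 O.
16.19 wt% CaO ÷ 56.077 g/mol = 0.28871 mol, giving 0.28871 Ca and 0.28871 O.
33.54 wt% Al2O3 ÷ 101.961 g/mol = 0.32895 mol, giving 0.65790 Al and 0.98685 O.
48.76 wt% SiO2 ÷ 60.083 g/mol = 0.81154 mol, giving 0.81154 Si and 1.62308 O.
Oxygen sums to 2.93656; scaling by 8/2.93656 = 2.72428 puts the formula on 8 O.
Ca: 0.28871 × 2.72428 = 0.787 atoms per formula unit.

0.787 Ca apfu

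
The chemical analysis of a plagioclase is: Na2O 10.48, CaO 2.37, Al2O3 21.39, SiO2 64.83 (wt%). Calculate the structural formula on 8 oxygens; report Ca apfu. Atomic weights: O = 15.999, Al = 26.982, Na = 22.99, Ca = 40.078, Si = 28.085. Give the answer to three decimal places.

0.113 Ca apfu

Na2O: 10.48/61.979 = 0.16909 mol → 0.33818 mol Na, 0.16909 mol O.
CaO: 2.37/56.077 = 0.04226 mol → 0.04226 mol Ca, 0.04226 mol O.
Al2O3: 21.39/101.961 = 0.20979 mol → 0.41958 mol Al, 0.62937 mol O.
SiO2: 64.83/60.083 = 1.07901 mol → 1.07901 mol Si, 2.15802 mol O.
Total oxygen = 2.99874 mol. Normalization factor = 8/2.99874 = 2.66779.
Ca per 8 O = 0.04226 × 2.66779 = 0.113.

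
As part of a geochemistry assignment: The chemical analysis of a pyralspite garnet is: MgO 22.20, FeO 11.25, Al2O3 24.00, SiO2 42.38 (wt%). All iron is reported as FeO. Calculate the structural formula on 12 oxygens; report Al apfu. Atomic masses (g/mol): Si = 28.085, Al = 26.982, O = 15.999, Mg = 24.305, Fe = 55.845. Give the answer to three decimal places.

MgO: 22.20/40.304 = 0.55081 mol → 0.55081 mol Mg, 0.55081 mol O.
FeO: 11.25/71.844 = 0.15659 mol → 0.15659 mol Fe, 0.15659 mol O.
Al2O3: 24.00/101.961 = 0.23538 mol → 0.47076 mol Al, 0.70614 mol O.
SiO2: 42.38/60.083 = 0.70536 mol → 0.70536 mol Si, 1.41072 mol O.
Total oxygen = 2.82426 mol. Normalization factor = 12/2.82426 = 4.24890.
Al per 12 O = 0.47076 × 4.24890 = 2.000.

2.000 Al apfu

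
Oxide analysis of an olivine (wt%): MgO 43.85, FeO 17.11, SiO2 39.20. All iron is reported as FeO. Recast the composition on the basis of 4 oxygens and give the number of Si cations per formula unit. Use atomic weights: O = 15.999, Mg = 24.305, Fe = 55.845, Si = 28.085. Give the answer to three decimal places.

MgO (M=40.304): mol = 1.08798; Mg = 1.08798, O = 1.08798.
FeO (M=71.844): mol = 0.23815; Fe = 0.23815, O = 0.23815.
SiO2 (M=60.083): mol = 0.65243; Si = 0.65243, O = 1.30486.
ΣO = 2.63099; factor = 4/ΣO = 1.52034.
Si apfu = 0.65243 × 1.52034 = 0.992.

0.992 Si apfu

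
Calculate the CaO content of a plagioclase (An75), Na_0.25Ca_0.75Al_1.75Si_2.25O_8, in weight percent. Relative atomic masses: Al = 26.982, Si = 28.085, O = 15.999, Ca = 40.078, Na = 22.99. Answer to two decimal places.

15.34 wt%

Molar mass of Na_0.25Ca_0.75Al_1.75Si_2.25O_8 = 0.25×22.99 + 0.75×40.078 + 1.75×26.982 + 2.25×28.085 + 8×15.999 = 274.208 g/mol.
Each formula unit contains 0.75 Ca, equivalent to 0.75/1 = 0.7500 mol CaO.
M(CaO) = 1×40.078 + 1×15.999 = 56.077 g/mol.
Mass of CaO per formula unit = 0.7500 × 56.077 = 42.058 g.
CaO wt% = 42.058 / 274.208 × 100 = 15.34%.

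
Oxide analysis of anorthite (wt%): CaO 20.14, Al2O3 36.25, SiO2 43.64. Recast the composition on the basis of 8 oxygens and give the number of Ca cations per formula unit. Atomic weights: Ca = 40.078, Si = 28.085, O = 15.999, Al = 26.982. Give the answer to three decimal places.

20.14 wt% CaO ÷ 56.077 g/mol = 0.35915 mol, giving 0.35915 Ca and 0.35915 O.
36.25 wt% Al2O3 ÷ 101.961 g/mol = 0.35553 mol, giving 0.71106 Al and 1.06659 O.
43.64 wt% SiO2 ÷ 60.083 g/mol = 0.72633 mol, giving 0.72633 Si and 1.45266 O.
Oxygen sums to 2.87840; scaling by 8/2.87840 = 2.77932 puts the formula on 8 O.
Ca: 0.35915 × 2.77932 = 0.998 atoms per formula unit.

0.998 Ca apfu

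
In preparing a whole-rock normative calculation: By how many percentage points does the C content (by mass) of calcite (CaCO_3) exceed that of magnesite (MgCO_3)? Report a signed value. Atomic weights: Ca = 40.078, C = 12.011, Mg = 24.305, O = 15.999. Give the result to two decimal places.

-2.25 percentage points

First mineral: 12.011 g C in 100.086 g formula = 12.00 wt% C.
Second mineral: 12.011 g C in 84.313 g formula = 14.25 wt% C.
12.00% − 14.25% gives a difference of -2.25 percentage points.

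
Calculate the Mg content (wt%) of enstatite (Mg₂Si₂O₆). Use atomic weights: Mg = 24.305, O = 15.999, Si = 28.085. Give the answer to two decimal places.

24.21 wt%

M(Mg₂Si₂O₆) = 200.774 g/mol.
Mg contributes 2 × 24.305 = 48.610 g per mole.
48.610/200.774 = 0.2421 → 24.21%.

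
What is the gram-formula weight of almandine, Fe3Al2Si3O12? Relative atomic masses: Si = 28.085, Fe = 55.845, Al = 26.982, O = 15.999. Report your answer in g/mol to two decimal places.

Fe: 3 × 55.845 = 167.5350
Al: 2 × 26.982 = 53.9640
Si: 3 × 28.085 = 84.2550
O: 12 × 15.999 = 191.9880
Summing the contributions gives the formula mass.

497.74 g/mol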